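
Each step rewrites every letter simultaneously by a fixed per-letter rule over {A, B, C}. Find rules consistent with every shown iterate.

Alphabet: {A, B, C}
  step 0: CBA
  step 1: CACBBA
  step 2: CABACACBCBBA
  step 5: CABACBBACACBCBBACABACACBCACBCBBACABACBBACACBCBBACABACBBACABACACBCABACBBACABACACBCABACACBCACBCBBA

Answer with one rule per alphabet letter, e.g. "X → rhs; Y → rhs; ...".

  step 1 ⇒ step 2: CACBBA ⇒ CA·BA·CA·CB·CB·BA
    A ↦ BA
    B ↦ CB
    C ↦ CA

A->BA, B->CB, C->CA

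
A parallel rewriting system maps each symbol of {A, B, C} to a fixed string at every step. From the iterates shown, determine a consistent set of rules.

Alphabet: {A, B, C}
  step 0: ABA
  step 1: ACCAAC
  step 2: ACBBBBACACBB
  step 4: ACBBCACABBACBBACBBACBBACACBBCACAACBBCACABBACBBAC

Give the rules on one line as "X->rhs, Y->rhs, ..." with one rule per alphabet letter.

  step 1 ⇒ step 2: ACCAAC ⇒ AC·BB·BB·AC·AC·BB
    A ↦ AC
    C ↦ BB
  step 0 ⇒ step 1: ABA ⇒ AC·CA·AC
    B ↦ CA

A->AC, B->CA, C->BB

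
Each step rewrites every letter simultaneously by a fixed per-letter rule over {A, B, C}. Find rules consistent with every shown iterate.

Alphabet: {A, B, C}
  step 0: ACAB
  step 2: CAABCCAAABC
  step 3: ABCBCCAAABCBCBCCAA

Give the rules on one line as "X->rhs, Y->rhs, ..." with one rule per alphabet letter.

  step 2 ⇒ step 3: CAABCCAAABC ⇒ A·BC·BC·CA·A·A·BC·BC·BC·CA·A
    A ↦ BC
    B ↦ CA
    C ↦ A

A->BC, B->CA, C->A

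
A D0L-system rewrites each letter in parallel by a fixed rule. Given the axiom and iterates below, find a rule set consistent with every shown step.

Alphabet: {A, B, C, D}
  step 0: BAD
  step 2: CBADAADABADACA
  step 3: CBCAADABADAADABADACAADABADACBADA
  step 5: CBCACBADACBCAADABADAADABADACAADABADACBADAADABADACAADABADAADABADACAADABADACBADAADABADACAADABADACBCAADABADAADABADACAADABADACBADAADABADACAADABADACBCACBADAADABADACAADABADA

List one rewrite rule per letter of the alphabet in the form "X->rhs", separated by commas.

A->ADA, B->CA, C->CB, D->B

  step 2 ⇒ step 3: CBADAADABADACA ⇒ CB·CA·ADA·B·ADA·ADA·B·ADA·CA·ADA·B·ADA·CB·ADA
    A ↦ ADA
    B ↦ CA
    C ↦ CB
    D ↦ B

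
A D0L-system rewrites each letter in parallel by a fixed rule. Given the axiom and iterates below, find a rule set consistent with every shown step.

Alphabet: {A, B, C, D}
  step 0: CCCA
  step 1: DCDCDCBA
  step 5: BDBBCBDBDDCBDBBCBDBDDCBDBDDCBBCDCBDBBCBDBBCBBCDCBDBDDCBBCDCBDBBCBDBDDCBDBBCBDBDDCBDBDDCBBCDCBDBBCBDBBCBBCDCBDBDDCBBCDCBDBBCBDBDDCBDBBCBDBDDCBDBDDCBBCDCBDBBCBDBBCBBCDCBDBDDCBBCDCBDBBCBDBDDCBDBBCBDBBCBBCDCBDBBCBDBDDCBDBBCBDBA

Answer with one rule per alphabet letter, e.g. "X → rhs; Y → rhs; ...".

  step 0 ⇒ step 1: CCCA ⇒ DC·DC·DC·BA
    A ↦ BA
    C ↦ DC
    B ↦ BD  (constrained at step 1)
    D ↦ BBC  (constrained at step 1)

A->BA, B->BD, C->DC, D->BBC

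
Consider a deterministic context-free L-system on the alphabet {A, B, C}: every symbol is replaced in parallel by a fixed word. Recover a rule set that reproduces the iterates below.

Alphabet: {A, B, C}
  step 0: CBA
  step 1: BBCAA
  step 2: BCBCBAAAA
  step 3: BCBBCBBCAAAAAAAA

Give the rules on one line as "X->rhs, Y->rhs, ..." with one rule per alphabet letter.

A->AA, B->BC, C->B

  step 2 ⇒ step 3: BCBCBAAAA ⇒ BC·B·BC·B·BC·AA·AA·AA·AA
    A ↦ AA
    B ↦ BC
    C ↦ B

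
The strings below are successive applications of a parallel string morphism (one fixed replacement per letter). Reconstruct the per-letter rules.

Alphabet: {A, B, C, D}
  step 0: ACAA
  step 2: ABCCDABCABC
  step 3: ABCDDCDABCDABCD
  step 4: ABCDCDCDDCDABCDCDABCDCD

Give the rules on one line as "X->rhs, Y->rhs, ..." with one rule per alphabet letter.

  step 3 ⇒ step 4: ABCDDCDABCDABCD ⇒ AB·C·D·CD·CD·D·CD·AB·C·D·CD·AB·C·D·CD
    A ↦ AB
    B ↦ C
    C ↦ D
    D ↦ CD

A->AB, B->C, C->D, D->CD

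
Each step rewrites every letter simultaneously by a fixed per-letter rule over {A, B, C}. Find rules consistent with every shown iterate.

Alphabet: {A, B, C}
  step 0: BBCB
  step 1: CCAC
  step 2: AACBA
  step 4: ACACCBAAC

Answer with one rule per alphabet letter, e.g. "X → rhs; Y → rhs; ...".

  step 1 ⇒ step 2: CCAC ⇒ A·A·CB·A
    A ↦ CB
    C ↦ A
  step 0 ⇒ step 1: BBCB ⇒ C·C·A·C
    B ↦ C

A->CB, B->C, C->A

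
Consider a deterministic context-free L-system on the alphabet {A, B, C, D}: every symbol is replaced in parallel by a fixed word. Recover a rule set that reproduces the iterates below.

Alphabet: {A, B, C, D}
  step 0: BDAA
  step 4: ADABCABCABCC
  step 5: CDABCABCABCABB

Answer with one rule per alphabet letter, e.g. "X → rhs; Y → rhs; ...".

  step 4 ⇒ step 5: ADABCABCABCC ⇒ C·DAB·C·A·B·C·A·B·C·A·B·B
    A ↦ C
    B ↦ A
    C ↦ B
    D ↦ DAB

A->C, B->A, C->B, D->DAB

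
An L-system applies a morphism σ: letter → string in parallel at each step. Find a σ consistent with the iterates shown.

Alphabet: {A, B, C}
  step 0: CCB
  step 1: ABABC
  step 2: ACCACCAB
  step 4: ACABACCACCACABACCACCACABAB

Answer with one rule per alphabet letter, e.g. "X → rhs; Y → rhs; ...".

  step 1 ⇒ step 2: ABABC ⇒ AC·C·AC·C·AB
    A ↦ AC
    B ↦ C
    C ↦ AB

A->AC, B->C, C->AB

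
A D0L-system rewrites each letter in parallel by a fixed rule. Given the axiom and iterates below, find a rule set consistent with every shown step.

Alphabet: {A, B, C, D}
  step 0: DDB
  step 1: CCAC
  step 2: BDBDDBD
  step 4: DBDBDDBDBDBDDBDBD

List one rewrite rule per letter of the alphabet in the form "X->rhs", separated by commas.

A->D, B->AC, C->BD, D->C

  step 1 ⇒ step 2: CCAC ⇒ BD·BD·D·BD
    A ↦ D
    C ↦ BD
  step 0 ⇒ step 1: DDB ⇒ C·C·AC
    B ↦ AC
  step 0 ⇒ step 1: DDB ⇒ C·C·AC
    D ↦ C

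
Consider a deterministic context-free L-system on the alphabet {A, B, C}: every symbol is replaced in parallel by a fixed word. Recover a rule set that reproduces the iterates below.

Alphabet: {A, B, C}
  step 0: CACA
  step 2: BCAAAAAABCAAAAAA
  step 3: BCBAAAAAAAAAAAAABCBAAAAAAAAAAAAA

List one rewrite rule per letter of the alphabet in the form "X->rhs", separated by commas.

A->AA, B->BC, C->BA

  step 2 ⇒ step 3: BCAAAAAABCAAAAAA ⇒ BC·BA·AA·AA·AA·AA·AA·AA·BC·BA·AA·AA·AA·AA·AA·AA
    A ↦ AA
    B ↦ BC
    C ↦ BA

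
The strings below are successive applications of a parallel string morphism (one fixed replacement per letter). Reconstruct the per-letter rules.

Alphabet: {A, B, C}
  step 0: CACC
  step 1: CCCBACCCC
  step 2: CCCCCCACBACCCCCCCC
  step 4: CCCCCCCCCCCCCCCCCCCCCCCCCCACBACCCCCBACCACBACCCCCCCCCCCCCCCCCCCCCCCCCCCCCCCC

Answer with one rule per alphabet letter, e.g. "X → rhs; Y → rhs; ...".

A->CBA, B->A, C->CC

  step 1 ⇒ step 2: CCCBACCCC ⇒ CC·CC·CC·A·CBA·CC·CC·CC·CC
    A ↦ CBA
    B ↦ A
    C ↦ CC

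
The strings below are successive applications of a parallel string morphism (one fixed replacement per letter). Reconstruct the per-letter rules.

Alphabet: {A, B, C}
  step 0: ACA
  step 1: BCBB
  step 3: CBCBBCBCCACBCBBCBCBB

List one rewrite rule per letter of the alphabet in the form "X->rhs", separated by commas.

  step 0 ⇒ step 1: ACA ⇒ B·CB·B
    A ↦ B
    C ↦ CB
    B ↦ CCA  (constrained at step 1)

A->B, B->CCA, C->CB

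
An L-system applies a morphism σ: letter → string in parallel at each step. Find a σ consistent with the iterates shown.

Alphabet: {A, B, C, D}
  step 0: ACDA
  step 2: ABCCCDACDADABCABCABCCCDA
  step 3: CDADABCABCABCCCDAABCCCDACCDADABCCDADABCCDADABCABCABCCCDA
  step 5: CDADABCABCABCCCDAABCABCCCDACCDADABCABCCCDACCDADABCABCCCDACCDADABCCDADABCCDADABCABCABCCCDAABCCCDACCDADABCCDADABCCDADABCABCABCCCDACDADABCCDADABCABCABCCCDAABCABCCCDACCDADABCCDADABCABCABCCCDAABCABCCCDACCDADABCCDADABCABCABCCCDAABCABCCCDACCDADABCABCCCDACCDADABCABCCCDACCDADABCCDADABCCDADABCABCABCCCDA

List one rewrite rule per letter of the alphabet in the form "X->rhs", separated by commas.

  step 2 ⇒ step 3: ABCCCDACDADABCABCABCCCDA ⇒ CDA·D·ABC·ABC·ABC·C·CDA·ABC·C·CDA·C·CDA·D·ABC·CDA·D·ABC·CDA·D·ABC·ABC·ABC·C·CDA
    A ↦ CDA
    B ↦ D
    C ↦ ABC
    D ↦ C

A->CDA, B->D, C->ABC, D->C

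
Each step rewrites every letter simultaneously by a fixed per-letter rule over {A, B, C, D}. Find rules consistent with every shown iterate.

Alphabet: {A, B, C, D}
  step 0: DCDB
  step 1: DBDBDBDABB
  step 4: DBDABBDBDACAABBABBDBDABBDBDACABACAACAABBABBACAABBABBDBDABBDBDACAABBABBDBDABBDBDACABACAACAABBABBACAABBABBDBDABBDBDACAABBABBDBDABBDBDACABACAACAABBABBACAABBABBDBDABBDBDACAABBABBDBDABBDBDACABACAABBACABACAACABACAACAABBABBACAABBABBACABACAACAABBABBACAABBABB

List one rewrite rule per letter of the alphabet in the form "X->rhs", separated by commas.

A->ACA, B->ABB, C->B, D->DBD

  step 0 ⇒ step 1: DCDB ⇒ DBD·B·DBD·ABB
    B ↦ ABB
    C ↦ B
    D ↦ DBD
    A ↦ ACA  (constrained at step 1)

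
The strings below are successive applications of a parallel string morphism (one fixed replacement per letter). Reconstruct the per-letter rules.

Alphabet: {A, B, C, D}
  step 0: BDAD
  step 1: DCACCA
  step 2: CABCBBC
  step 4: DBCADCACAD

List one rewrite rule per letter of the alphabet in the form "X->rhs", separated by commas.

  step 1 ⇒ step 2: DCACCA ⇒ CA·B·C·B·B·C
    A ↦ C
    C ↦ B
    D ↦ CA
  step 0 ⇒ step 1: BDAD ⇒ D·CA·C·CA
    B ↦ D

A->C, B->D, C->B, D->CA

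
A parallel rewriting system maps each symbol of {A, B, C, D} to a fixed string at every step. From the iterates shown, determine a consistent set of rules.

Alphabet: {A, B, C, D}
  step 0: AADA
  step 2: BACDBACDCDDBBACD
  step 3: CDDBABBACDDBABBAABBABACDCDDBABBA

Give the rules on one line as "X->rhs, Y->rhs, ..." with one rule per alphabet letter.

  step 2 ⇒ step 3: BACDBACDCDDBBACD ⇒ CD·DB·AB·BA·CD·DB·AB·BA·AB·BA·BA·CD·CD·DB·AB·BA
    A ↦ DB
    B ↦ CD
    C ↦ AB
    D ↦ BA

A->DB, B->CD, C->AB, D->BA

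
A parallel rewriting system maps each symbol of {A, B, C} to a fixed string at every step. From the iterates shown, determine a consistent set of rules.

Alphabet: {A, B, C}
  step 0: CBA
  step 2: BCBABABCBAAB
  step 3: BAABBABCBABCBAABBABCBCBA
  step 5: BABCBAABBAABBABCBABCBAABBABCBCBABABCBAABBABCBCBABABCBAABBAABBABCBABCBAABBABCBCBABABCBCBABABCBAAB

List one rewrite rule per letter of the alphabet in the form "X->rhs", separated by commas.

  step 2 ⇒ step 3: BCBABABCBAAB ⇒ BA·AB·BA·BC·BA·BC·BA·AB·BA·BC·BC·BA
    A ↦ BC
    B ↦ BA
    C ↦ AB

A->BC, B->BA, C->AB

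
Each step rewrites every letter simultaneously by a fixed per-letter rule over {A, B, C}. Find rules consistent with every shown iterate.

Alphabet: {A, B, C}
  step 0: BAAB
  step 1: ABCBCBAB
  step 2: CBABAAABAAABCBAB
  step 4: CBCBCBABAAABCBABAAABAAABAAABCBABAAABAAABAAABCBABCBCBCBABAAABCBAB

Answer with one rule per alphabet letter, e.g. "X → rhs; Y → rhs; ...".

  step 1 ⇒ step 2: ABCBCBAB ⇒ CB·AB·AA·AB·AA·AB·CB·AB
    A ↦ CB
    B ↦ AB
    C ↦ AA

A->CB, B->AB, C->AA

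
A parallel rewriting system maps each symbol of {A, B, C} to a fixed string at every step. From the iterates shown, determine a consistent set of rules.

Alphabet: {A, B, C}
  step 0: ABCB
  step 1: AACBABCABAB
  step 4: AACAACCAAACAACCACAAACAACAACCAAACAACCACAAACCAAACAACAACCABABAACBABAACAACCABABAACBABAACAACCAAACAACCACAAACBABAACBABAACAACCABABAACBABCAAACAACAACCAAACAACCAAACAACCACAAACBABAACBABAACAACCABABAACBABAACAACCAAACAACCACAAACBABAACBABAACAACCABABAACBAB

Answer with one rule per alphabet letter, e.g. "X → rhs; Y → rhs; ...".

  step 0 ⇒ step 1: ABCB ⇒ AAC·BAB·CA·BAB
    A ↦ AAC
    B ↦ BAB
    C ↦ CA

A->AAC, B->BAB, C->CA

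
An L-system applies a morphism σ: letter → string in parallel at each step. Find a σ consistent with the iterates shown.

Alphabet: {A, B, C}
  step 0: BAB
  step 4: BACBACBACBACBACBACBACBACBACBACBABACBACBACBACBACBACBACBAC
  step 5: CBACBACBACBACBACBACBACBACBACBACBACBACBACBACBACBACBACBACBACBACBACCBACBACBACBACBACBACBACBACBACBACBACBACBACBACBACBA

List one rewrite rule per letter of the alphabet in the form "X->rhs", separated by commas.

A->C, B->CBA, C->BA

  step 4 ⇒ step 5: BACBACBACBACBACBACBACBACBACBACBABACBACBACBACBACBACBACBAC ⇒ CBA·C·BA·CBA·C·BA·CBA·C·BA·CBA·C·BA·CBA·C·BA·CBA·C·BA·CBA·C·BA·CBA·C·BA·CBA·C·BA·CBA·C·BA·CBA·C·CBA·C·BA·CBA·C·BA·CBA·C·BA·CBA·C·BA·CBA·C·BA·CBA·C·BA·CBA·C·BA·CBA·C·BA
    A ↦ C
    B ↦ CBA
    C ↦ BA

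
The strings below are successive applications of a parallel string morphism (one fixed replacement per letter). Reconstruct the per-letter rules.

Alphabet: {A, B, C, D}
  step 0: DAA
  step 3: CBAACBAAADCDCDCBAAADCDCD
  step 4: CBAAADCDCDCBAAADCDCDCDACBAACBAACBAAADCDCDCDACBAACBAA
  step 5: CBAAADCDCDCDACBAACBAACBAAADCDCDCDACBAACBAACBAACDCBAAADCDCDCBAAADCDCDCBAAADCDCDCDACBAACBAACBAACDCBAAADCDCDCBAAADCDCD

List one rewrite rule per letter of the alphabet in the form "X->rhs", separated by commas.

  step 4 ⇒ step 5: CBAAADCDCDCBAAADCDCDCDACBAACBAACBAAADCDCDCDACBAACBAA ⇒ CBA·AAD·CD·CD·CD·A·CBA·A·CBA·A·CBA·AAD·CD·CD·CD·A·CBA·A·CBA·A·CBA·A·CD·CBA·AAD·CD·CD·CBA·AAD·CD·CD·CBA·AAD·CD·CD·CD·A·CBA·A·CBA·A·CBA·A·CD·CBA·AAD·CD·CD·CBA·AAD·CD·CD
    A ↦ CD
    B ↦ AAD
    C ↦ CBA
    D ↦ A

A->CD, B->AAD, C->CBA, D->A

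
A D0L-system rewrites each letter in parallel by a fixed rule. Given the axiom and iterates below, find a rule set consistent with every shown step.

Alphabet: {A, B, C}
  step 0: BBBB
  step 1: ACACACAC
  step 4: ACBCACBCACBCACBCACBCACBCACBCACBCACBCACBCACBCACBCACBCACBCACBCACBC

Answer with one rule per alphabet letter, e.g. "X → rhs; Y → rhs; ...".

A->AC, B->AC, C->BC

  step 0 ⇒ step 1: BBBB ⇒ AC·AC·AC·AC
    B ↦ AC
    A ↦ AC  (constrained at step 1)
    C ↦ BC  (constrained at step 1)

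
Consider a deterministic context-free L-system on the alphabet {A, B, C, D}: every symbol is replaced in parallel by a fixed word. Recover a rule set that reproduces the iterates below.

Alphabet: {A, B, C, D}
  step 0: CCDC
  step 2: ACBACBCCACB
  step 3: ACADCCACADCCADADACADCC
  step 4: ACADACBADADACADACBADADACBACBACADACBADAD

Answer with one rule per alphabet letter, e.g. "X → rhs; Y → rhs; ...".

  step 3 ⇒ step 4: ACADCCACADCCADADACADCC ⇒ AC·AD·AC·B·AD·AD·AC·AD·AC·B·AD·AD·AC·B·AC·B·AC·AD·AC·B·AD·AD
    A ↦ AC
    C ↦ AD
    D ↦ B
  step 2 ⇒ step 3: ACBACBCCACB ⇒ AC·AD·CC·AC·AD·CC·AD·AD·AC·AD·CC
    B ↦ CC

A->AC, B->CC, C->AD, D->B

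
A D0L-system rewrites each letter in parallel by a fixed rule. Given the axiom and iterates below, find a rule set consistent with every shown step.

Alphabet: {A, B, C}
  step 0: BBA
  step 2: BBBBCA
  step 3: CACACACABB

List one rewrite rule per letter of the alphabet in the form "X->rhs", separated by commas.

A->B, B->CA, C->B

  step 2 ⇒ step 3: BBBBCA ⇒ CA·CA·CA·CA·B·B
    A ↦ B
    B ↦ CA
    C ↦ B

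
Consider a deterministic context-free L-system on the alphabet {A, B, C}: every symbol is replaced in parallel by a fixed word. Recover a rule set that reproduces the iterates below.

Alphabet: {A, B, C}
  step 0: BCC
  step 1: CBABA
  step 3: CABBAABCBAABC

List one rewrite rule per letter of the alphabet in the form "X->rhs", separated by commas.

  step 0 ⇒ step 1: BCC ⇒ C·BA·BA
    B ↦ C
    C ↦ BA
    A ↦ AB  (constrained at step 1)

A->AB, B->C, C->BA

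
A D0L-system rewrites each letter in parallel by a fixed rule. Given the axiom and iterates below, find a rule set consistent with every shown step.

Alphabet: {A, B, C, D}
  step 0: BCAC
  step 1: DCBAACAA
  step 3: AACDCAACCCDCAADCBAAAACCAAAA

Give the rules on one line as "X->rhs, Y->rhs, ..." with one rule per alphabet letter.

A->C, B->DCB, C->AA, D->CDC

  step 0 ⇒ step 1: BCAC ⇒ DCB·AA·C·AA
    A ↦ C
    B ↦ DCB
    C ↦ AA
    D ↦ CDC  (constrained at step 1)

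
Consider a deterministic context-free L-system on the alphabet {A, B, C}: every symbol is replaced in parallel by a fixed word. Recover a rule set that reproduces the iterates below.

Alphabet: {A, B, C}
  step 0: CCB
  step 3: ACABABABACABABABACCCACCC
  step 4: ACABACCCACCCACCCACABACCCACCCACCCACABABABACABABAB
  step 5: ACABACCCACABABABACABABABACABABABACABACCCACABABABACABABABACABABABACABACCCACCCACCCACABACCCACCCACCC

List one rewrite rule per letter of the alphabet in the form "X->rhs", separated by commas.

A->AC, B->CC, C->AB

  step 4 ⇒ step 5: ACABACCCACCCACCCACABACCCACCCACCCACABABABACABABAB ⇒ AC·AB·AC·CC·AC·AB·AB·AB·AC·AB·AB·AB·AC·AB·AB·AB·AC·AB·AC·CC·AC·AB·AB·AB·AC·AB·AB·AB·AC·AB·AB·AB·AC·AB·AC·CC·AC·CC·AC·CC·AC·AB·AC·CC·AC·CC·AC·CC
    A ↦ AC
    B ↦ CC
    C ↦ AB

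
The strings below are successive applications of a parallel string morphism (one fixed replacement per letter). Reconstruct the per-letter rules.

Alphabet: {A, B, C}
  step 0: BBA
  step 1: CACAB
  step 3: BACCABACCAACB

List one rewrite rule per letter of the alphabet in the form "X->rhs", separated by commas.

  step 0 ⇒ step 1: BBA ⇒ CA·CA·B
    A ↦ B
    B ↦ CA
    C ↦ AC  (constrained at step 1)

A->B, B->CA, C->AC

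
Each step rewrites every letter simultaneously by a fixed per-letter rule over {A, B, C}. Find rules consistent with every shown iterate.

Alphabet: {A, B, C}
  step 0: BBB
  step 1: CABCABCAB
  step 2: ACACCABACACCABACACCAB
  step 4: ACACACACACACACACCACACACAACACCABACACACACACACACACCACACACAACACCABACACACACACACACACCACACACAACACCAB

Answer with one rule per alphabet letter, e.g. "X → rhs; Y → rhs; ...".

A->CAC, B->CAB, C->A

  step 1 ⇒ step 2: CABCABCAB ⇒ A·CAC·CAB·A·CAC·CAB·A·CAC·CAB
    A ↦ CAC
    B ↦ CAB
    C ↦ A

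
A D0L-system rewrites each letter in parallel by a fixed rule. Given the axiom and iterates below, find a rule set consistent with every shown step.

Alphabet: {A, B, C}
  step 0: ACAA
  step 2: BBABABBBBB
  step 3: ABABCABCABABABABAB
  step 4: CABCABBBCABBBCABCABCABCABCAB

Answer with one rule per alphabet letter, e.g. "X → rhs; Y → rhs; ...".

  step 3 ⇒ step 4: ABABCABCABABABABAB ⇒ C·AB·C·AB·BB·C·AB·BB·C·AB·C·AB·C·AB·C·AB·C·AB
    A ↦ C
    B ↦ AB
    C ↦ BB

A->C, B->AB, C->BB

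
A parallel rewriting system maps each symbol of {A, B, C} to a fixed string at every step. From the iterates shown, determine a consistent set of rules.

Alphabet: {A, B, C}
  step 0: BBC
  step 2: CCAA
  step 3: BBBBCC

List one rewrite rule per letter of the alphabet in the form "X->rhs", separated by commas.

A->C, B->A, C->BB

  step 2 ⇒ step 3: CCAA ⇒ BB·BB·C·C
    A ↦ C
    C ↦ BB
    B ↦ A  (constrained at step 0)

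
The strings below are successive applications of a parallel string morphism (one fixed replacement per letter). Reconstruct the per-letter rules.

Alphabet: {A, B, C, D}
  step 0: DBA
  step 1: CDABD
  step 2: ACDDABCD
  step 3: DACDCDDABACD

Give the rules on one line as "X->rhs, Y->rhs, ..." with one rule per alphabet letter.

A->D, B->AB, C->A, D->CD

  step 2 ⇒ step 3: ACDDABCD ⇒ D·A·CD·CD·D·AB·A·CD
    A ↦ D
    B ↦ AB
    C ↦ A
    D ↦ CD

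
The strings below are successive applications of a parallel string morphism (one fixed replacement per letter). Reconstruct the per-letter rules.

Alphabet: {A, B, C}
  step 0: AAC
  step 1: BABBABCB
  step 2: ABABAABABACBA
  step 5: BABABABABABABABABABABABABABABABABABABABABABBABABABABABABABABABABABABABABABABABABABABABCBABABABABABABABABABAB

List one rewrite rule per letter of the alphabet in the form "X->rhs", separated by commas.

A->BAB, B->A, C->CB

  step 1 ⇒ step 2: BABBABCB ⇒ A·BAB·A·A·BAB·A·CB·A
    A ↦ BAB
    B ↦ A
    C ↦ CB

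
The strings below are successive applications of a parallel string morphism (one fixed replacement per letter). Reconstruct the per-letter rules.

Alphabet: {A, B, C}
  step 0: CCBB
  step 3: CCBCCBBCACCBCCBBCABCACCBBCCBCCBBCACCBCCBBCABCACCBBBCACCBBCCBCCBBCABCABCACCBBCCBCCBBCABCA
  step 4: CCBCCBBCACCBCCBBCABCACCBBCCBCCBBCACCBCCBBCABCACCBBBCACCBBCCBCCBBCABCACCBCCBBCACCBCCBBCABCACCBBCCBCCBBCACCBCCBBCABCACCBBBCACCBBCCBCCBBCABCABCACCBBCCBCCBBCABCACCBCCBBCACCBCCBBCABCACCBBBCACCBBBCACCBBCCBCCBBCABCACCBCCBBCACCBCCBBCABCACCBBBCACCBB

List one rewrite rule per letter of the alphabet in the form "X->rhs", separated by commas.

  step 3 ⇒ step 4: CCBCCBBCACCBCCBBCABCACCBBCCBCCBBCACCBCCBBCABCACCBBBCACCBBCCBCCBBCABCABCACCBBCCBCCBBCABCA ⇒ CCB·CCB·BCA·CCB·CCB·BCA·BCA·CCB·B·CCB·CCB·BCA·CCB·CCB·BCA·BCA·CCB·B·BCA·CCB·B·CCB·CCB·BCA·BCA·CCB·CCB·BCA·CCB·CCB·BCA·BCA·CCB·B·CCB·CCB·BCA·CCB·CCB·BCA·BCA·CCB·B·BCA·CCB·B·CCB·CCB·BCA·BCA·BCA·CCB·B·CCB·CCB·BCA·BCA·CCB·CCB·BCA·CCB·CCB·BCA·BCA·CCB·B·BCA·CCB·B·BCA·CCB·B·CCB·CCB·BCA·BCA·CCB·CCB·BCA·CCB·CCB·BCA·BCA·CCB·B·BCA·CCB·B
    A ↦ B
    B ↦ BCA
    C ↦ CCB

A->B, B->BCA, C->CCB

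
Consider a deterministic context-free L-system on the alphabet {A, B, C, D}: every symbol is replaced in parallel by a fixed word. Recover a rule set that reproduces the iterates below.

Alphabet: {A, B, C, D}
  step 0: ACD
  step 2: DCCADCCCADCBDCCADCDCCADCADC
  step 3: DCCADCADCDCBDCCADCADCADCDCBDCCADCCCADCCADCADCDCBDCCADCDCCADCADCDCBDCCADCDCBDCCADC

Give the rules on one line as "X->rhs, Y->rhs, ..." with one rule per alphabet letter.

A->DCB, B->CCA, C->ADC, D->DCC

  step 2 ⇒ step 3: DCCADCCCADCBDCCADCDCCADCADC ⇒ DCC·ADC·ADC·DCB·DCC·ADC·ADC·ADC·DCB·DCC·ADC·CCA·DCC·ADC·ADC·DCB·DCC·ADC·DCC·ADC·ADC·DCB·DCC·ADC·DCB·DCC·ADC
    A ↦ DCB
    B ↦ CCA
    C ↦ ADC
    D ↦ DCC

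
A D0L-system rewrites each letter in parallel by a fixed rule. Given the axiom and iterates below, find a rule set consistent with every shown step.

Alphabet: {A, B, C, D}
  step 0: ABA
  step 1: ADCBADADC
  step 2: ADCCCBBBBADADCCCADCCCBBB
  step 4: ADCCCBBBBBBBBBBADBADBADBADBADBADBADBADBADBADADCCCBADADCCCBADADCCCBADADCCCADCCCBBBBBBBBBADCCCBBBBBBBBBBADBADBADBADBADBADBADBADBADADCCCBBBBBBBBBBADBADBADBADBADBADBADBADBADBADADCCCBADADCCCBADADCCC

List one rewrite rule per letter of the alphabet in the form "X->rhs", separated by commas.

  step 1 ⇒ step 2: ADCBADADC ⇒ ADC·CC·BBB·BAD·ADC·CC·ADC·CC·BBB
    A ↦ ADC
    B ↦ BAD
    C ↦ BBB
    D ↦ CC

A->ADC, B->BAD, C->BBB, D->CC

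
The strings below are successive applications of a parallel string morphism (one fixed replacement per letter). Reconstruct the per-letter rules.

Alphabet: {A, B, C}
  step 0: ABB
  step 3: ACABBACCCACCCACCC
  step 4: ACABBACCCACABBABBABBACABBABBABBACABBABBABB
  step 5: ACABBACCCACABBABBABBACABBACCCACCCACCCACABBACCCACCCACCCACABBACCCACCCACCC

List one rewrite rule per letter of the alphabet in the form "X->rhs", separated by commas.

A->AC, B->C, C->ABB

  step 4 ⇒ step 5: ACABBACCCACABBABBABBACABBABBABBACABBABBABB ⇒ AC·ABB·AC·C·C·AC·ABB·ABB·ABB·AC·ABB·AC·C·C·AC·C·C·AC·C·C·AC·ABB·AC·C·C·AC·C·C·AC·C·C·AC·ABB·AC·C·C·AC·C·C·AC·C·C
    A ↦ AC
    B ↦ C
    C ↦ ABB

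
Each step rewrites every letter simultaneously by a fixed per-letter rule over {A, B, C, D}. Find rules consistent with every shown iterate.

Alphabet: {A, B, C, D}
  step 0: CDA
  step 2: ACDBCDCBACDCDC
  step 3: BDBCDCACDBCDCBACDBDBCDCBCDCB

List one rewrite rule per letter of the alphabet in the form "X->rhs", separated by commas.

A->BD, B->ACD, C->B, D->CDC

  step 2 ⇒ step 3: ACDBCDCBACDCDC ⇒ BD·B·CDC·ACD·B·CDC·B·ACD·BD·B·CDC·B·CDC·B
    A ↦ BD
    B ↦ ACD
    C ↦ B
    D ↦ CDC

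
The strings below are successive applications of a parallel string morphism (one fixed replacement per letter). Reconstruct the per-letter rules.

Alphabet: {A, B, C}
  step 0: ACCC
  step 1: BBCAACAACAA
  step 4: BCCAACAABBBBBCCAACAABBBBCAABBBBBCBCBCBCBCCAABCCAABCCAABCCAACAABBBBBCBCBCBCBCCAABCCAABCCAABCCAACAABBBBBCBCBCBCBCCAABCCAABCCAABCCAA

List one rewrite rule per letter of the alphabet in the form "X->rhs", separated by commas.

A->BB, B->BC, C->CAA

  step 0 ⇒ step 1: ACCC ⇒ BB·CAA·CAA·CAA
    A ↦ BB
    C ↦ CAA
    B ↦ BC  (constrained at step 1)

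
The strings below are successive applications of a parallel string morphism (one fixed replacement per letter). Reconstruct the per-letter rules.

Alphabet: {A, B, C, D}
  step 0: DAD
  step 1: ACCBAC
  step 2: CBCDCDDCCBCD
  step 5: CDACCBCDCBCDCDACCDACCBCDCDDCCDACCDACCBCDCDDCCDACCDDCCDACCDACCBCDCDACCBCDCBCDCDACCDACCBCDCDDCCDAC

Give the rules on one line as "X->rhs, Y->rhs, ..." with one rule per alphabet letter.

  step 1 ⇒ step 2: ACCBAC ⇒ CB·CD·CD·DC·CB·CD
    A ↦ CB
    B ↦ DC
    C ↦ CD
  step 0 ⇒ step 1: DAD ⇒ AC·CB·AC
    D ↦ AC

A->CB, B->DC, C->CD, D->AC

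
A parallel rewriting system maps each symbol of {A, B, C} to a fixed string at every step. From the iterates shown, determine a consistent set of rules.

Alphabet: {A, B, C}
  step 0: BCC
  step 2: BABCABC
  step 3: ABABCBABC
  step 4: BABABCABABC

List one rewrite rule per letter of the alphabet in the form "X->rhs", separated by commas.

  step 3 ⇒ step 4: ABABCBABC ⇒ B·A·B·A·BC·A·B·A·BC
    A ↦ B
    B ↦ A
    C ↦ BC

A->B, B->A, C->BC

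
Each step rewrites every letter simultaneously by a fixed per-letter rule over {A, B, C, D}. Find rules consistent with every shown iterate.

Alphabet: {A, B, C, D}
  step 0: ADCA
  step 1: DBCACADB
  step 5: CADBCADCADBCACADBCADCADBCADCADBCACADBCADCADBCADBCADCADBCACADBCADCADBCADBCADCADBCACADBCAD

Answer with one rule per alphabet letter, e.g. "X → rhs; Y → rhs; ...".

A->DB, B->D, C->CA, D->CA

  step 0 ⇒ step 1: ADCA ⇒ DB·CA·CA·DB
    A ↦ DB
    C ↦ CA
    D ↦ CA
    B ↦ D  (constrained at step 1)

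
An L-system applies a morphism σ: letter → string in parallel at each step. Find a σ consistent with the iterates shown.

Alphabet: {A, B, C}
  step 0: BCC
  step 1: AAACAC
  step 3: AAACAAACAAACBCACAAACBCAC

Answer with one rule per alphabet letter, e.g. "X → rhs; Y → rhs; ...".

  step 0 ⇒ step 1: BCC ⇒ AA·AC·AC
    B ↦ AA
    C ↦ AC
    A ↦ BC  (constrained at step 1)

A->BC, B->AA, C->AC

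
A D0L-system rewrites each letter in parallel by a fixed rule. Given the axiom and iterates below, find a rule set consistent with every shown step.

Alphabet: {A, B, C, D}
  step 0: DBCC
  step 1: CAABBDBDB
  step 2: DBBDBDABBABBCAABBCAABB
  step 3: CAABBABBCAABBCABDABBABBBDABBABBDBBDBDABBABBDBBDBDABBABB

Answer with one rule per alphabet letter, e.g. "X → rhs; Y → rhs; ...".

A->BD, B->ABB, C->DB, D->CA

  step 2 ⇒ step 3: DBBDBDABBABBCAABBCAABB ⇒ CA·ABB·ABB·CA·ABB·CA·BD·ABB·ABB·BD·ABB·ABB·DB·BD·BD·ABB·ABB·DB·BD·BD·ABB·ABB
    A ↦ BD
    B ↦ ABB
    C ↦ DB
    D ↦ CA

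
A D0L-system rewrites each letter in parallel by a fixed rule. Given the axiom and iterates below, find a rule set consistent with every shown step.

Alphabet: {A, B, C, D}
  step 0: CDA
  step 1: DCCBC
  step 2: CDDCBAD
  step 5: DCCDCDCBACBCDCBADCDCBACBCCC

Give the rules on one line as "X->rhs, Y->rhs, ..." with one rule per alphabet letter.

  step 1 ⇒ step 2: DCCBC ⇒ C·D·D·CBA·D
    B ↦ CBA
    C ↦ D
    D ↦ C
  step 0 ⇒ step 1: CDA ⇒ D·C·CBC
    A ↦ CBC

A->CBC, B->CBA, C->D, D->C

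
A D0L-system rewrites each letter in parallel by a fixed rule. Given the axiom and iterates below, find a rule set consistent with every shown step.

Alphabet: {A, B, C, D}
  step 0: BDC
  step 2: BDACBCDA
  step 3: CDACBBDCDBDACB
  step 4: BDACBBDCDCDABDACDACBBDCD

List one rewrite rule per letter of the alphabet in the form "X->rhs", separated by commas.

A->CB, B->CD, C->BD, D->A

  step 3 ⇒ step 4: CDACBBDCDBDACB ⇒ BD·A·CB·BD·CD·CD·A·BD·A·CD·A·CB·BD·CD
    A ↦ CB
    B ↦ CD
    C ↦ BD
    D ↦ A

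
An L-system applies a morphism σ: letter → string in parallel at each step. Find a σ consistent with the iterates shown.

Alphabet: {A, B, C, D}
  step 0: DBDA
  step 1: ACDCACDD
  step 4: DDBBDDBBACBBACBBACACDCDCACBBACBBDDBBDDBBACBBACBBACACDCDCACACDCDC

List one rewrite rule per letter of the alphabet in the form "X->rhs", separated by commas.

A->DD, B->DC, C->BB, D->AC

  step 0 ⇒ step 1: DBDA ⇒ AC·DC·AC·DD
    A ↦ DD
    B ↦ DC
    D ↦ AC
    C ↦ BB  (constrained at step 1)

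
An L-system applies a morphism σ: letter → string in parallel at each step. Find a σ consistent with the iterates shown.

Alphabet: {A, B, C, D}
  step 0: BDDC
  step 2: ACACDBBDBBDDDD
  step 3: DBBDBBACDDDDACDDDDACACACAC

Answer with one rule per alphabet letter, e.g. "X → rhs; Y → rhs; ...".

  step 2 ⇒ step 3: ACACDBBDBBDDDD ⇒ D·BB·D·BB·AC·DD·DD·AC·DD·DD·AC·AC·AC·AC
    A ↦ D
    B ↦ DD
    C ↦ BB
    D ↦ AC

A->D, B->DD, C->BB, D->AC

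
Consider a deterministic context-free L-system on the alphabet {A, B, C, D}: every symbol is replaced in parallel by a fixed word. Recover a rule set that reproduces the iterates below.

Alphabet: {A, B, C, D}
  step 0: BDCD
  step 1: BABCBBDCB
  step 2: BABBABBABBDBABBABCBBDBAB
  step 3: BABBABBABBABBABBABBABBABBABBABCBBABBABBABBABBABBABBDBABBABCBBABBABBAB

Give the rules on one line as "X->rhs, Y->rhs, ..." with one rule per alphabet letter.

A->BAB, B->BAB, C->BD, D->CB

  step 2 ⇒ step 3: BABBABBABBDBABBABCBBDBAB ⇒ BAB·BAB·BAB·BAB·BAB·BAB·BAB·BAB·BAB·BAB·CB·BAB·BAB·BAB·BAB·BAB·BAB·BD·BAB·BAB·CB·BAB·BAB·BAB
    A ↦ BAB
    B ↦ BAB
    C ↦ BD
    D ↦ CB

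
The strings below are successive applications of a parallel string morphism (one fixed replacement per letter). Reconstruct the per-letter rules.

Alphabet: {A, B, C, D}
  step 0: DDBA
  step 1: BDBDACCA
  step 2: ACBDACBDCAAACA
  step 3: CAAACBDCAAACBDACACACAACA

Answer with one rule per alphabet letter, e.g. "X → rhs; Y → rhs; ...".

A->CA, B->AC, C->A, D->BD

  step 2 ⇒ step 3: ACBDACBDCAAACA ⇒ CA·A·AC·BD·CA·A·AC·BD·A·CA·CA·CA·A·CA
    A ↦ CA
    B ↦ AC
    C ↦ A
    D ↦ BD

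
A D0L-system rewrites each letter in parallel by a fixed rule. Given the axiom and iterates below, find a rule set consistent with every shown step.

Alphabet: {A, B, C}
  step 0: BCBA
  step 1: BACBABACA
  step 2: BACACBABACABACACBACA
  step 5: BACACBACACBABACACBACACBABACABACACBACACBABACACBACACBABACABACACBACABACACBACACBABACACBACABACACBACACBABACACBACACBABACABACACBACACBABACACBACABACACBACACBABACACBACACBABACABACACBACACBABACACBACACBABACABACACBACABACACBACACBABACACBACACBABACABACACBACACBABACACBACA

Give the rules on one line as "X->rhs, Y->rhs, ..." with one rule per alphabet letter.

A->CA, B->BA, C->CBA

  step 1 ⇒ step 2: BACBABACA ⇒ BA·CA·CBA·BA·CA·BA·CA·CBA·CA
    A ↦ CA
    B ↦ BA
    C ↦ CBA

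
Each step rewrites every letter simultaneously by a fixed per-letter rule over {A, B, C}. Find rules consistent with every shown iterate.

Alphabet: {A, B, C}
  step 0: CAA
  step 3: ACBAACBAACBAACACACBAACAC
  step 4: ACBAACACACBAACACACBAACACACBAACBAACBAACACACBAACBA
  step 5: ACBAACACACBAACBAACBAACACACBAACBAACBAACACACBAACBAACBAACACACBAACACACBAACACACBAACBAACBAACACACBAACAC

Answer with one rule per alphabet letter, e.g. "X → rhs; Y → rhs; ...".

A->AC, B->AC, C->BA

  step 4 ⇒ step 5: ACBAACACACBAACACACBAACACACBAACBAACBAACACACBAACBA ⇒ AC·BA·AC·AC·AC·BA·AC·BA·AC·BA·AC·AC·AC·BA·AC·BA·AC·BA·AC·AC·AC·BA·AC·BA·AC·BA·AC·AC·AC·BA·AC·AC·AC·BA·AC·AC·AC·BA·AC·BA·AC·BA·AC·AC·AC·BA·AC·AC
    A ↦ AC
    B ↦ AC
    C ↦ BA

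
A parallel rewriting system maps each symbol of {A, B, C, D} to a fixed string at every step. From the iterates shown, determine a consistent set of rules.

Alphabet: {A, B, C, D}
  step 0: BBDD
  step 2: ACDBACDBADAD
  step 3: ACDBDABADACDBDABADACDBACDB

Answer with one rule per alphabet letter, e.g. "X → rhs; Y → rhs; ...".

  step 2 ⇒ step 3: ACDBACDBADAD ⇒ ACD·BDA·B·AD·ACD·BDA·B·AD·ACD·B·ACD·B
    A ↦ ACD
    B ↦ AD
    C ↦ BDA
    D ↦ B

A->ACD, B->AD, C->BDA, D->B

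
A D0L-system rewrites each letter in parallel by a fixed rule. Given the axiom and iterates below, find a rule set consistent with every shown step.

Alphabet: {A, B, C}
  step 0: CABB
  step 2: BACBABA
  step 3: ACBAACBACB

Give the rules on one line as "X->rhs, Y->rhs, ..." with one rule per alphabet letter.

  step 2 ⇒ step 3: BACBABA ⇒ AC·B·A·AC·B·AC·B
    A ↦ B
    B ↦ AC
    C ↦ A

A->B, B->AC, C->A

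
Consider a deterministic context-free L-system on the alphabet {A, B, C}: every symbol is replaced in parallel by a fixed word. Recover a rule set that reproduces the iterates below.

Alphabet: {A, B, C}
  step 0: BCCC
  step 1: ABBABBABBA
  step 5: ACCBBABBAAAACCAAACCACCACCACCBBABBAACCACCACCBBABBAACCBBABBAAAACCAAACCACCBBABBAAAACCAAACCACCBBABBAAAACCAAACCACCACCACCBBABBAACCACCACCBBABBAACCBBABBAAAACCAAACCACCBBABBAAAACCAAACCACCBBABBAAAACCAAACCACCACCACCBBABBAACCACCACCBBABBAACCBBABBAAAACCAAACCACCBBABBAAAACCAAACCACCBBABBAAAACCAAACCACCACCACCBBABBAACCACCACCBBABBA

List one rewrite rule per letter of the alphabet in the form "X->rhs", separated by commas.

  step 0 ⇒ step 1: BCCC ⇒ A·BBA·BBA·BBA
    B ↦ A
    C ↦ BBA
    A ↦ ACC  (constrained at step 1)

A->ACC, B->A, C->BBA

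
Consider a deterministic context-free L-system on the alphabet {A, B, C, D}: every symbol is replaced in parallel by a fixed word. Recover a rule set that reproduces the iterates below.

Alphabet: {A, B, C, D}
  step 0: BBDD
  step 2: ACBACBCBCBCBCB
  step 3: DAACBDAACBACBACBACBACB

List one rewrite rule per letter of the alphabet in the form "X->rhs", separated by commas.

A->DA, B->CB, C->A, D->BB

  step 2 ⇒ step 3: ACBACBCBCBCBCB ⇒ DA·A·CB·DA·A·CB·A·CB·A·CB·A·CB·A·CB
    A ↦ DA
    B ↦ CB
    C ↦ A
    D ↦ BB  (constrained at step 0)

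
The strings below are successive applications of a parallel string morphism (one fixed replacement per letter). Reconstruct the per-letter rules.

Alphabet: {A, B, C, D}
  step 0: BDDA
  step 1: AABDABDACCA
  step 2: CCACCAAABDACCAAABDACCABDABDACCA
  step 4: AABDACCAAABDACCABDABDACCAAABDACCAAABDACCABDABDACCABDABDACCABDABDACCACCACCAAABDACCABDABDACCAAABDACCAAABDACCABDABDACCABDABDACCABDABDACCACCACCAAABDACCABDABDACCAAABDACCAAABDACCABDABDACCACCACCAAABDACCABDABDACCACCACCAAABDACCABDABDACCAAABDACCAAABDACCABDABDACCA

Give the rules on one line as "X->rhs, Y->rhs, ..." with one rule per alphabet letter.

  step 1 ⇒ step 2: AABDABDACCA ⇒ CCA·CCA·AA·BDA·CCA·AA·BDA·CCA·BDA·BDA·CCA
    A ↦ CCA
    B ↦ AA
    C ↦ BDA
    D ↦ BDA

A->CCA, B->AA, C->BDA, D->BDA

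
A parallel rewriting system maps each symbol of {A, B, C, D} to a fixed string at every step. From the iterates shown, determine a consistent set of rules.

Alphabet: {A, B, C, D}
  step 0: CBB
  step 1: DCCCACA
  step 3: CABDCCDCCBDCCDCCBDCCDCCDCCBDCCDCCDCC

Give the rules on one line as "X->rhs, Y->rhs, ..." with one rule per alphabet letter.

A->C, B->CA, C->DCC, D->B

  step 0 ⇒ step 1: CBB ⇒ DCC·CA·CA
    B ↦ CA
    C ↦ DCC
    A ↦ C  (constrained at step 1)
    D ↦ B  (constrained at step 1)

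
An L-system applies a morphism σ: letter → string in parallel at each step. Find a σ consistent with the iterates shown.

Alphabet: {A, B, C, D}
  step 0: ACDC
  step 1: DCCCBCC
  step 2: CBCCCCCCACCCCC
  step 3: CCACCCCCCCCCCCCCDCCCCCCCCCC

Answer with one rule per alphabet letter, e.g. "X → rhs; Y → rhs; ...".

A->D, B->AC, C->CC, D->CB

  step 2 ⇒ step 3: CBCCCCCCACCCCC ⇒ CC·AC·CC·CC·CC·CC·CC·CC·D·CC·CC·CC·CC·CC
    A ↦ D
    B ↦ AC
    C ↦ CC
  step 0 ⇒ step 1: ACDC ⇒ D·CC·CB·CC
    D ↦ CB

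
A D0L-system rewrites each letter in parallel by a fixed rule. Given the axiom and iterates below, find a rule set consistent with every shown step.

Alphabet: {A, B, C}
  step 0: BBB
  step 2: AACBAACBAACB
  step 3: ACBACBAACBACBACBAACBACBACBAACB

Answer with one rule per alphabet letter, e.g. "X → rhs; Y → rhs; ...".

A->ACB, B->CB, C->AA

  step 2 ⇒ step 3: AACBAACBAACB ⇒ ACB·ACB·AA·CB·ACB·ACB·AA·CB·ACB·ACB·AA·CB
    A ↦ ACB
    B ↦ CB
    C ↦ AA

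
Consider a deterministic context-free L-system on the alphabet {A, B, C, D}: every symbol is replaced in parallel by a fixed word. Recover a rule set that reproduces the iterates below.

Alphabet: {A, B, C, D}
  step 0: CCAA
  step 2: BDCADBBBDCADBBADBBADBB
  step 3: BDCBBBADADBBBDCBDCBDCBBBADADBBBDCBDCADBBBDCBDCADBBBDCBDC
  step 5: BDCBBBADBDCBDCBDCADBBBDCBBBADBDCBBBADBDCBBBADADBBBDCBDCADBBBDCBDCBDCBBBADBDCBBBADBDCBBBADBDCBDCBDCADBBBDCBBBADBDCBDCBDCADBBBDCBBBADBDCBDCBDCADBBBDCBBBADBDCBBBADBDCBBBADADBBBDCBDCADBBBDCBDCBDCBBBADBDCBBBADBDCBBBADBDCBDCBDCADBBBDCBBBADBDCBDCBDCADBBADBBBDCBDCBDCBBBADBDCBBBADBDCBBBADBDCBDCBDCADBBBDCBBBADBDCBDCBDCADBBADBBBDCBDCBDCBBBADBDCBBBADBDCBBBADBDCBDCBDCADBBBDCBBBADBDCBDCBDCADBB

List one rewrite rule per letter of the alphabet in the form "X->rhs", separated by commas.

A->AD, B->BDC, C->BAD, D->BB

  step 2 ⇒ step 3: BDCADBBBDCADBBADBBADBB ⇒ BDC·BB·BAD·AD·BB·BDC·BDC·BDC·BB·BAD·AD·BB·BDC·BDC·AD·BB·BDC·BDC·AD·BB·BDC·BDC
    A ↦ AD
    B ↦ BDC
    C ↦ BAD
    D ↦ BB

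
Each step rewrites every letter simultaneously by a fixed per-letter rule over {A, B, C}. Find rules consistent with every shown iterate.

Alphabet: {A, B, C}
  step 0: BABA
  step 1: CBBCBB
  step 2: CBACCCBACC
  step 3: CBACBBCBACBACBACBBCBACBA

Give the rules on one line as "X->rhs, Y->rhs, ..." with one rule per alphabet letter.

  step 2 ⇒ step 3: CBACCCBACC ⇒ CBA·C·BB·CBA·CBA·CBA·C·BB·CBA·CBA
    A ↦ BB
    B ↦ C
    C ↦ CBA

A->BB, B->C, C->CBA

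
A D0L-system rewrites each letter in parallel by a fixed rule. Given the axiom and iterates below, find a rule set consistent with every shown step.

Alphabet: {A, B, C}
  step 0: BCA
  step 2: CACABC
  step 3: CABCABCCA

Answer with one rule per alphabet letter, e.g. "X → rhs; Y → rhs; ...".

A->B, B->C, C->CA

  step 2 ⇒ step 3: CACABC ⇒ CA·B·CA·B·C·CA
    A ↦ B
    B ↦ C
    C ↦ CA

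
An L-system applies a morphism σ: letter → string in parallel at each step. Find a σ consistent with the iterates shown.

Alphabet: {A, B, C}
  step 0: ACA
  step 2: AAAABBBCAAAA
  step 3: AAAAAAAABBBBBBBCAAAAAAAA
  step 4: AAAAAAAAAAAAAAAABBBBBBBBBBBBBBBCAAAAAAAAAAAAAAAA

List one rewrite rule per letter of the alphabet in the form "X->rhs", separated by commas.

  step 3 ⇒ step 4: AAAAAAAABBBBBBBCAAAAAAAA ⇒ AA·AA·AA·AA·AA·AA·AA·AA·BB·BB·BB·BB·BB·BB·BB·BC·AA·AA·AA·AA·AA·AA·AA·AA
    A ↦ AA
    B ↦ BB
    C ↦ BC

A->AA, B->BB, C->BC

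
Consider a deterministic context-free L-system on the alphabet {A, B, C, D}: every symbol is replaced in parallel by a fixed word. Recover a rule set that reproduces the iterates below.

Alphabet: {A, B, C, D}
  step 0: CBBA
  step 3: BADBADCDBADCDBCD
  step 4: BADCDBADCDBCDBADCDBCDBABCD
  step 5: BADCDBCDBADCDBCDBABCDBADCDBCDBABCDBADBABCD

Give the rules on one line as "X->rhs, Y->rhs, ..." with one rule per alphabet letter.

A->D, B->BA, C->B, D->CD

  step 4 ⇒ step 5: BADCDBADCDBCDBADCDBCDBABCD ⇒ BA·D·CD·B·CD·BA·D·CD·B·CD·BA·B·CD·BA·D·CD·B·CD·BA·B·CD·BA·D·BA·B·CD
    A ↦ D
    B ↦ BA
    C ↦ B
    D ↦ CD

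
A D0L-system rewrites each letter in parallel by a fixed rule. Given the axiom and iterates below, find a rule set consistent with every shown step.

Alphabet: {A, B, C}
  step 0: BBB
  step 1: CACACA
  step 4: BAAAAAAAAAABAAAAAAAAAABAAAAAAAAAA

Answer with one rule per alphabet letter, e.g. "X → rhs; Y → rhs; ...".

  step 0 ⇒ step 1: BBB ⇒ CA·CA·CA
    B ↦ CA
    A ↦ AA  (constrained at step 1)
    C ↦ B  (constrained at step 1)

A->AA, B->CA, C->B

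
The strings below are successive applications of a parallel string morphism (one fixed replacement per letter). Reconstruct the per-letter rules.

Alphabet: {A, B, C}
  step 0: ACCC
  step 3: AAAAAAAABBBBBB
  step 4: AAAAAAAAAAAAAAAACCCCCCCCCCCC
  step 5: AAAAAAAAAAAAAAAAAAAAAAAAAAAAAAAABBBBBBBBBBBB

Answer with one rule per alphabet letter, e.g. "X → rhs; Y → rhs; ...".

  step 4 ⇒ step 5: AAAAAAAAAAAAAAAACCCCCCCCCCCC ⇒ AA·AA·AA·AA·AA·AA·AA·AA·AA·AA·AA·AA·AA·AA·AA·AA·B·B·B·B·B·B·B·B·B·B·B·B
    A ↦ AA
    C ↦ B
  step 3 ⇒ step 4: AAAAAAAABBBBBB ⇒ AA·AA·AA·AA·AA·AA·AA·AA·CC·CC·CC·CC·CC·CC
    B ↦ CC

A->AA, B->CC, C->B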